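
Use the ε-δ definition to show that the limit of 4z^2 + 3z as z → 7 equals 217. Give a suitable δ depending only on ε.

δ = min(2, ε/67)

Let ε > 0 be given. We want δ > 0 such that 0 < |z − 7| < δ implies |(4z^2 + 3z) − 217| < ε.
(4z^2 + 3z) − 217 = 4z^2 + 3z - 217 = (z − 7)(4z + 31).
So |(4z^2 + 3z) − 217| = |z − 7|·|4z + 31|.
Assume first that |z − 7| < 2, so |z| < 9. Then |4z + 31| ≤ 4·9 + 31 = 67.
Hence |(4z^2 + 3z) − 217| ≤ 67|z − 7| < ε provided |z − 7| < ε/67.
Choosing δ = min(2, ε/67) ensures both conditions, hence |(4z^2 + 3z) − 217| < ε.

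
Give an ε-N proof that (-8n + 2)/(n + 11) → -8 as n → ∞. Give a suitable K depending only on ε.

K = 90/ε

Let ε > 0 be given. For n ≥ 1, |(-8n + 2)/(n + 11) + 8| = |90|/((n + 11)) = 90/((n + 11)).
Since n + 11 ≥ n for n ≥ 1, this is ≤ 90/(n) = 90/n.
So |(-8n + 2)/(n + 11) + 8| < ε whenever n > 90/ε.
Take K = 90/ε. If n > K then |(-8n + 2)/(n + 11) + 8| ≤ 90/n < ε.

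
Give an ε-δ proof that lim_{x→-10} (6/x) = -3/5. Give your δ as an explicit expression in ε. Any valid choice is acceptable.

Let ε > 0 be given. We seek δ > 0 such that 0 < |x + 10| < δ implies |6/x + 3/5| < ε.
|6/x + 3/5| = 6·|-10 − x|/(10·|x|) = 6|x + 10|/(10|x|).
Restrict δ ≤ 5. Then |x + 10| < 5 gives |x| > 5, so 10|x| > 50.
Then |6/x + 3/5| < 6|x + 10|/50, which is < ε when |x + 10| < (25/3)ε.
Take δ = min(5, (25/3)ε). Then 0 < |x + 10| < δ gives both |x + 10| < 5 and |x + 10| < (25/3)ε, so |6/x + 3/5| < ε.

δ = min(5, (25/3)ε)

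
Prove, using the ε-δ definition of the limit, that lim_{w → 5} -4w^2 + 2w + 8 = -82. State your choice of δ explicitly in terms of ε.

δ = min(2, ε/46)

Let ε > 0. We want δ > 0 such that 0 < |w − 5| < δ implies |(-4w^2 + 2w + 8) + 82| < ε.
(-4w^2 + 2w + 8) + 82 = -4w^2 + 2w + 90 = (w − 5)(-4w - 18).
So |(-4w^2 + 2w + 8) + 82| = |w − 5|·|-4w - 18|.
Assume first that |w − 5| < 2, so |w| < 7. Then |-4w - 18| ≤ 4·7 + 18 = 46.
Hence |(-4w^2 + 2w + 8) + 82| ≤ 46|w − 5| < ε provided |w − 5| < ε/46.
Take δ = min(2, ε/46). Then 0 < |w − 5| < δ gives both |w − 5| < 2 and |w − 5| < ε/46, so |(-4w^2 + 2w + 8) + 82| < ε.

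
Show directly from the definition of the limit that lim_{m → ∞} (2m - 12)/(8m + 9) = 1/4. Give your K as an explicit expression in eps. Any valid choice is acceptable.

Let eps > 0 be given. For m ≥ 1, |(2m - 12)/(8m + 9) − (1/4)| = |-114|/(8(8m + 9)) = 114/(8(8m + 9)).
Since 8m + 9 ≥ 8m for m ≥ 1, this is ≤ 114/(8·8m) = (57/32)/m.
So |(2m - 12)/(8m + 9) − (1/4)| < eps whenever m > (57/32)/eps.
Take K = (57/32)/eps. If m > K then |(2m - 12)/(8m + 9) − (1/4)| ≤ (57/32)/m < eps.

K = (57/32)/eps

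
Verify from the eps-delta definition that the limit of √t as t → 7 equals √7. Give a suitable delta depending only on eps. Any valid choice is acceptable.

Let eps > 0. We want delta > 0 such that 0 < |t − 7| < delta implies |√t − √7| < eps.
Multiplying by the conjugate, |√t − √7| = |t − 7|/(√t + √7).
Restrict delta ≤ 7 so that |t − 7| < 7 forces t > 0, and then √t + √7 > √7.
Hence |√t − √7| < |t − 7|/√7, which is < eps once |t − 7| < √7·eps.
Take delta = min(7, √7·eps). If 0 < |t − 7| < delta then t > 0 and |√t − √7| < |t − 7|/√7 < eps.

delta = min(7, √7·eps)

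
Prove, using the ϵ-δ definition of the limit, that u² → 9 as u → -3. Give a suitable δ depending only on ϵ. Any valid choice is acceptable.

δ = min(1, ϵ/7)

Let ϵ > 0 be given. We seek δ > 0 with 0 < |u + 3| < δ ⇒ |u² − 9| < ϵ.
Factor: u² − 9 = (u + 3)(u - 3), so |u² − 9| = |u + 3|·|u - 3|.
Restrict δ ≤ 1. Then |u + 3| < 1 gives |u| < 4, so by the triangle inequality |u - 3| ≤ 4 + 3 = 7.
Hence |u² − 9| ≤ 7|u + 3|, which is < ϵ once |u + 3| < ϵ/7.
Take δ = min(1, ϵ/7). If 0 < |u + 3| < δ then both bounds hold and |u² − 9| ≤ 7|u + 3| < 7·(ϵ/7) = ϵ.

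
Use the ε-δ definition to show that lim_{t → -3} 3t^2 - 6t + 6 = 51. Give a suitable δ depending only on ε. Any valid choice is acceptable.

Suppose ε > 0. We want δ > 0 such that 0 < |t + 3| < δ implies |(3t^2 - 6t + 6) − 51| < ε.
(3t^2 - 6t + 6) − 51 = 3t^2 - 6t - 45 = (t + 3)(3t - 15).
So |(3t^2 - 6t + 6) − 51| = |t + 3|·|3t - 15|.
Assume first that |t + 3| < 1, so |t| < 4. Then |3t - 15| ≤ 3·4 + 15 = 27.
Hence |(3t^2 - 6t + 6) − 51| ≤ 27|t + 3| < ε provided |t + 3| < ε/27.
Take δ = min(1, ε/27). Then 0 < |t + 3| < δ gives both |t + 3| < 1 and |t + 3| < ε/27, so |(3t^2 - 6t + 6) − 51| < ε.

δ = min(1, ε/27)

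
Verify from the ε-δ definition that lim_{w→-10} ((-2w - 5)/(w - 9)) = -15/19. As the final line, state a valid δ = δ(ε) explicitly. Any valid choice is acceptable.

δ = min(19/2, (361/46)ε)

Suppose ε > 0. We want δ > 0 with 0 < |w + 10| < δ ⇒ |(-2w - 5)/(w - 9) + 15/19| < ε.
Combining over a common denominator, (-2w - 5)/(w - 9) + 15/19 = [(-2w - 5)·(-19) − 15·(w - 9)] / [(-19)·(w - 9)] = 23(w + 10) / ((-19)(w - 9)).
So |(-2w - 5)/(w - 9) + 15/19| = 23|w + 10| / (19·|w − 9|).
Restrict δ ≤ 19/2. Then |w + 10| < 19/2 gives |w − 9| = |(w + 10) + (-19)| ≥ 19 − 19/2 = 19/2.
Hence |(-2w - 5)/(w - 9) + 15/19| < 23|w + 10|/(19·(19/2)) = (46/361)|w + 10|, which is < ε once |w + 10| < (361/46)ε.
Take δ = min(19/2, (361/46)ε). Then 0 < |w + 10| < δ forces both bounds, so |(-2w - 5)/(w - 9) + 15/19| < ε.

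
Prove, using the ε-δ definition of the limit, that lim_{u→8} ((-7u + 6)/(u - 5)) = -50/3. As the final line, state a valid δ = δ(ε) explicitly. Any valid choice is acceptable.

Let ε > 0 be given. We want δ > 0 with 0 < |u − 8| < δ ⇒ |(-7u + 6)/(u - 5) + 50/3| < ε.
Combining over a common denominator, (-7u + 6)/(u - 5) + 50/3 = [(-7u + 6)·3 − (-50)·(u - 5)] / [3·(u - 5)] = 29(u − 8) / (3(u - 5)).
So |(-7u + 6)/(u - 5) + 50/3| = 29|u − 8| / (3·|u − 5|).
Restrict δ ≤ 3/2. Then |u − 8| < 3/2 gives |u − 5| = |(u − 8) + 3| ≥ 3 − 3/2 = 3/2.
Hence |(-7u + 6)/(u - 5) + 50/3| < 29|u − 8|/(3·(3/2)) = (58/9)|u − 8|, which is < ε once |u − 8| < (9/58)ε.
Take δ = min(3/2, (9/58)ε). Then 0 < |u − 8| < δ forces both bounds, so |(-7u + 6)/(u - 5) + 50/3| < ε.

δ = min(3/2, (9/58)ε)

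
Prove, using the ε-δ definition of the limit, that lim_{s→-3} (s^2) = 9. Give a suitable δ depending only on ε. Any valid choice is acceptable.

δ = min(2, ε/8)

Fix ε > 0. We seek δ > 0 with 0 < |s + 3| < δ ⇒ |s^2 − 9| < ε.
Factor: s^2 − 9 = (s + 3)(s - 3), so |s^2 − 9| = |s + 3|·|s - 3|.
Impose δ ≤ 2 so that |s| < 5; then |s - 3| ≤ 8.
Hence |s^2 − 9| ≤ 8|s + 3|, which is < ε once |s + 3| < ε/8.
Take δ = min(2, ε/8). If 0 < |s + 3| < δ then both bounds hold and |s^2 − 9| ≤ 8|s + 3| < 8·(ε/8) = ε.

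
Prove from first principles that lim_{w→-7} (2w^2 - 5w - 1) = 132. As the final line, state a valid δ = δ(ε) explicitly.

δ = min(2, ε/37)

Let ε > 0 be given. We want δ > 0 such that 0 < |w + 7| < δ implies |(2w^2 - 5w - 1) − 132| < ε.
(2w^2 - 5w - 1) − 132 = 2w^2 - 5w - 133 = (w + 7)(2w - 19).
So |(2w^2 - 5w - 1) − 132| = |w + 7|·|2w - 19|.
Assume first that |w + 7| < 2, so |w| < 9. Then |2w - 19| ≤ 2·9 + 19 = 37.
Hence |(2w^2 - 5w - 1) − 132| ≤ 37|w + 7| < ε provided |w + 7| < ε/37.
Take δ = min(2, ε/37). Then 0 < |w + 7| < δ gives both |w + 7| < 2 and |w + 7| < ε/37, so |(2w^2 - 5w - 1) − 132| < ε.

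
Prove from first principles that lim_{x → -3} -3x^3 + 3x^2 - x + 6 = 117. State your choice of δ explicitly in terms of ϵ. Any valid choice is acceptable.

δ = min(1, ϵ/133)

Let ϵ > 0 be given. We want δ > 0 such that 0 < |x + 3| < δ implies |(-3x^3 + 3x^2 - x + 6) − 117| < ϵ.
(-3x^3 + 3x^2 - x + 6) − 117 = -3x^3 + 3x^2 - x - 111 = (x + 3)(-3x^2 + 12x - 37).
So |(-3x^3 + 3x^2 - x + 6) − 117| = |x + 3|·|-3x^2 + 12x - 37|.
Require δ ≤ 1. Then |x + 3| < 1 gives |x| < 4, and by the triangle inequality |-3x^2 + 12x - 37| ≤ 3·4^2 + 12·4 + 37 = 133.
Hence |(-3x^3 + 3x^2 - x + 6) − 117| ≤ 133|x + 3| < ϵ provided |x + 3| < ϵ/133.
Take δ = min(1, ϵ/133). Then 0 < |x + 3| < δ gives both |x + 3| < 1 and |x + 3| < ϵ/133, so |(-3x^3 + 3x^2 - x + 6) − 117| < ϵ.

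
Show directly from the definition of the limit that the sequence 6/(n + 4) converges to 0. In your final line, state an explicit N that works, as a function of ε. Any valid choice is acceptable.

Suppose ε > 0. For n ≥ 1, |6/(n + 4) − 0| = 6/(n + 4) ≤ 6/n.
We need 6/n < ε, i.e. n > 6/ε.
Take N = 6/ε. If n > N then |6/(n + 4)| ≤ 6/n < ε.

N = 6/ε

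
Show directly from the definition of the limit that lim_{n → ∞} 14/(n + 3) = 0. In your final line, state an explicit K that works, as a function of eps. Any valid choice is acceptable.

K = 14/eps

Let eps > 0. For n ≥ 1, |14/(n + 3) − 0| = 14/(n + 3) ≤ 14/n.
We need 14/n < eps, i.e. n > 14/eps.
Take K = 14/eps. If n > K then |14/(n + 3)| ≤ 14/n < eps.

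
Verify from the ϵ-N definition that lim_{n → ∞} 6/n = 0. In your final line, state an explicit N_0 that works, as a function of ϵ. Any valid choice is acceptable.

Suppose ϵ > 0. For n ≥ 1, |6/n − 0| = 6/(n) ≤ 6/n.
We need 6/n < ϵ, i.e. n > 6/ϵ.
Take N_0 = 6/ϵ. If n > N_0 then |6/n| ≤ 6/n < ϵ.

N_0 = 6/ϵ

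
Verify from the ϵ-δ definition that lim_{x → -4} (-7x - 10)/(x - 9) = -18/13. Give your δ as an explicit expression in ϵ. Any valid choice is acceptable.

Fix ϵ > 0. We want δ > 0 with 0 < |x + 4| < δ ⇒ |(-7x - 10)/(x - 9) + 18/13| < ϵ.
Combining over a common denominator, (-7x - 10)/(x - 9) + 18/13 = [(-7x - 10)·(-13) − 18·(x - 9)] / [(-13)·(x - 9)] = 73(x + 4) / ((-13)(x - 9)).
So |(-7x - 10)/(x - 9) + 18/13| = 73|x + 4| / (13·|x − 9|).
Require δ ≤ 13/2, so |x − 9| ≥ |-13| − |x + 4| > 13 − 13/2 = 13/2.
Hence |(-7x - 10)/(x - 9) + 18/13| < 73|x + 4|/(13·(13/2)) = (146/169)|x + 4|, which is < ϵ once |x + 4| < (169/146)ϵ.
Take δ = min(13/2, (169/146)ϵ). Then 0 < |x + 4| < δ forces both bounds, so |(-7x - 10)/(x - 9) + 18/13| < ϵ.

δ = min(13/2, (169/146)ϵ)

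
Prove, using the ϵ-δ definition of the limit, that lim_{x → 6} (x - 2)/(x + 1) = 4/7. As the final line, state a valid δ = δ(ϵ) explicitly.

δ = min(7/2, (49/6)ϵ)

Let ϵ > 0 be given. We want δ > 0 with 0 < |x − 6| < δ ⇒ |(x - 2)/(x + 1) − (4/7)| < ϵ.
Combining over a common denominator, (x - 2)/(x + 1) − (4/7) = [(x - 2)·7 − 4·(x + 1)] / [7·(x + 1)] = 3(x − 6) / (7(x + 1)).
So |(x - 2)/(x + 1) − (4/7)| = 3|x − 6| / (7·|x + 1|).
Restrict δ ≤ 7/2. Then |x − 6| < 7/2 gives |x + 1| = |(x − 6) + 7| ≥ 7 − 7/2 = 7/2.
Hence |(x - 2)/(x + 1) − (4/7)| < 3|x − 6|/(7·(7/2)) = (6/49)|x − 6|, which is < ϵ once |x − 6| < (49/6)ϵ.
Take δ = min(7/2, (49/6)ϵ). Then 0 < |x − 6| < δ forces both bounds, so |(x - 2)/(x + 1) − (4/7)| < ϵ.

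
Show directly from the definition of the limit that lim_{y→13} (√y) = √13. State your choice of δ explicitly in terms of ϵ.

δ = min(13, √13·ϵ)

Fix ϵ > 0. We want δ > 0 such that 0 < |y − 13| < δ implies |√y − √13| < ϵ.
Multiplying by the conjugate, |√y − √13| = |y − 13|/(√y + √13).
Restrict δ ≤ 13 so that |y − 13| < 13 forces y > 0, and then √y + √13 > √13.
Hence |√y − √13| < |y − 13|/√13, which is < ϵ once |y − 13| < √13·ϵ.
Take δ = min(13, √13·ϵ). If 0 < |y − 13| < δ then y > 0 and |√y − √13| < |y − 13|/√13 < ϵ.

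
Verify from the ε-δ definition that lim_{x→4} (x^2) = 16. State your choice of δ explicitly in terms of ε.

δ = min(2, ε/10)

Suppose ε > 0. We seek δ > 0 with 0 < |x − 4| < δ ⇒ |x^2 − 16| < ε.
Factor: x^2 − 16 = (x − 4)(x + 4), so |x^2 − 16| = |x − 4|·|x + 4|.
Restrict δ ≤ 2. Then |x − 4| < 2 gives |x| < 6, so by the triangle inequality |x + 4| ≤ 6 + 4 = 10.
Hence |x^2 − 16| ≤ 10|x − 4|, which is < ε once |x − 4| < ε/10.
Take δ = min(2, ε/10). If 0 < |x − 4| < δ then both bounds hold and |x^2 − 16| ≤ 10|x − 4| < 10·(ε/10) = ε.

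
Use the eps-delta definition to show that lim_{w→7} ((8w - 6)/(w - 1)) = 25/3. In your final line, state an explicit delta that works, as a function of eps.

delta = min(3, 9eps)

Let eps > 0. We want delta > 0 with 0 < |w − 7| < delta ⇒ |(8w - 6)/(w - 1) − (25/3)| < eps.
Combining over a common denominator, (8w - 6)/(w - 1) − (25/3) = [(8w - 6)·6 − 50·(w - 1)] / [6·(w - 1)] = -2(w − 7) / (6(w - 1)).
So |(8w - 6)/(w - 1) − (25/3)| = 2|w − 7| / (6·|w − 1|).
Require delta ≤ 3, so |w − 1| ≥ |6| − |w − 7| > 6 − 3 = 3.
Hence |(8w - 6)/(w - 1) − (25/3)| < 2|w − 7|/(6·3) = (1/9)|w − 7|, which is < eps once |w − 7| < 9eps.
Take delta = min(3, 9eps). Then 0 < |w − 7| < delta forces both bounds, so |(8w - 6)/(w - 1) − (25/3)| < eps.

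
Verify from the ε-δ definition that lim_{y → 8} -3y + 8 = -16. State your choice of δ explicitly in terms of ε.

Let ε > 0 be given. We need δ > 0 so that 0 < |y − 8| < δ implies |(-3y + 8) + 16| < ε.
Since (-3y + 8) + 16 = -3(y − 8), we have |(-3y + 8) + 16| = 3|y − 8|.
Thus it suffices that |y − 8| < ε/3.
Take δ = ε/3. If 0 < |y − 8| < δ then |(-3y + 8) + 16| = 3|y − 8| < 3·(ε/3) = ε.

δ = ε/3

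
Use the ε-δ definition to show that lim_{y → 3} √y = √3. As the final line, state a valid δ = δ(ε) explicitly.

Let ε > 0 be given. We want δ > 0 such that 0 < |y − 3| < δ implies |√y − √3| < ε.
Multiplying by the conjugate, |√y − √3| = |y − 3|/(√y + √3).
Restrict δ ≤ 3 so that |y − 3| < 3 forces y > 0, and then √y + √3 > √3.
Hence |√y − √3| < |y − 3|/√3, which is < ε once |y − 3| < √3·ε.
Take δ = min(3, √3·ε). If 0 < |y − 3| < δ then y > 0 and |√y − √3| < |y − 3|/√3 < ε.

δ = min(3, √3·ε)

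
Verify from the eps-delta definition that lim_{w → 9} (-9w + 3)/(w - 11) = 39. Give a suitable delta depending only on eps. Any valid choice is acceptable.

delta = min(1, (1/48)eps)

Suppose eps > 0. We want delta > 0 with 0 < |w − 9| < delta ⇒ |(-9w + 3)/(w - 11) − 39| < eps.
Combining over a common denominator, (-9w + 3)/(w - 11) − 39 = [(-9w + 3)·(-2) − (-78)·(w - 11)] / [(-2)·(w - 11)] = 96(w − 9) / ((-2)(w - 11)).
So |(-9w + 3)/(w - 11) − 39| = 96|w − 9| / (2·|w − 11|).
Restrict delta ≤ 1. Then |w − 9| < 1 gives |w − 11| = |(w − 9) + (-2)| ≥ 2 − 1 = 1.
Hence |(-9w + 3)/(w - 11) − 39| < 96|w − 9|/(2·1) = 48|w − 9|, which is < eps once |w − 9| < (1/48)eps.
Take delta = min(1, (1/48)eps). Then 0 < |w − 9| < delta forces both bounds, so |(-9w + 3)/(w - 11) − 39| < eps.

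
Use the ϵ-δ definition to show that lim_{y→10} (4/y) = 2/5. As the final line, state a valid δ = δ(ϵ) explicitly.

Let ϵ > 0. We seek δ > 0 such that 0 < |y − 10| < δ implies |4/y − (2/5)| < ϵ.
|4/y − (2/5)| = 4·|10 − y|/(10·|y|) = 4|y − 10|/(10|y|).
Require δ ≤ 5 so that |y| > 10 − 5 = 5, hence 10|y| > 50.
Then |4/y − (2/5)| < 4|y − 10|/50, which is < ϵ when |y − 10| < (25/2)ϵ.
Take δ = min(5, (25/2)ϵ). Then 0 < |y − 10| < δ gives both |y − 10| < 5 and |y − 10| < (25/2)ϵ, so |4/y − (2/5)| < ϵ.

δ = min(5, (25/2)ϵ)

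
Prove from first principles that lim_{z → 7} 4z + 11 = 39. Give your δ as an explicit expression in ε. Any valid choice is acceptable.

Fix ε > 0. We need δ > 0 so that 0 < |z − 7| < δ implies |(4z + 11) − 39| < ε.
Since (4z + 11) − 39 = 4(z − 7), we have |(4z + 11) − 39| = 4|z − 7|.
Thus it suffices that |z − 7| < ε/4.
Choosing δ = ε/4 gives |(4z + 11) − 39| = 4|z − 7| < ε whenever |z − 7| < δ.

δ = ε/4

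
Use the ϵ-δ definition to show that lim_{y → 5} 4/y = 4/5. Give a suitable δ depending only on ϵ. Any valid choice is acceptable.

Let ϵ > 0. We seek δ > 0 such that 0 < |y − 5| < δ implies |4/y − (4/5)| < ϵ.
|4/y − (4/5)| = 4·|5 − y|/(5·|y|) = 4|y − 5|/(5|y|).
Require δ ≤ 5/2 so that |y| > 5 − 5/2 = 5/2, hence 5|y| > 25/2.
Then |4/y − (4/5)| < 4|y − 5|/(25/2), which is < ϵ when |y − 5| < (25/8)ϵ.
Take δ = min(5/2, (25/8)ϵ). Then 0 < |y − 5| < δ gives both |y − 5| < 5/2 and |y − 5| < (25/8)ϵ, so |4/y − (4/5)| < ϵ.

δ = min(5/2, (25/8)ϵ)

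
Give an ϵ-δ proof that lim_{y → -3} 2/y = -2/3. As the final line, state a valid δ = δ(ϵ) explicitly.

Suppose ϵ > 0. We seek δ > 0 such that 0 < |y + 3| < δ implies |2/y + 2/3| < ϵ.
|2/y + 2/3| = 2·|-3 − y|/(3·|y|) = 2|y + 3|/(3|y|).
Restrict δ ≤ 3/2. Then |y + 3| < 3/2 gives |y| > 3/2, so 3|y| > 9/2.
Then |2/y + 2/3| < 2|y + 3|/(9/2), which is < ϵ when |y + 3| < (9/4)ϵ.
Take δ = min(3/2, (9/4)ϵ). Then 0 < |y + 3| < δ gives both |y + 3| < 3/2 and |y + 3| < (9/4)ϵ, so |2/y + 2/3| < ϵ.

δ = min(3/2, (9/4)ϵ)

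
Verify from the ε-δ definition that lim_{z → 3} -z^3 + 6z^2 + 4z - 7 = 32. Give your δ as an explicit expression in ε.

δ = min(1, ε/41)

Suppose ε > 0. We want δ > 0 such that 0 < |z − 3| < δ implies |(-z^3 + 6z^2 + 4z - 7) − 32| < ε.
(-z^3 + 6z^2 + 4z - 7) − 32 = -z^3 + 6z^2 + 4z - 39 = (z − 3)(-z^2 + 3z + 13).
So |(-z^3 + 6z^2 + 4z - 7) − 32| = |z − 3|·|-z^2 + 3z + 13|.
Assume first that |z − 3| < 1, so |z| < 4. Then |-z^2 + 3z + 13| ≤ 4^2 + 3·4 + 13 = 41.
Hence |(-z^3 + 6z^2 + 4z - 7) − 32| ≤ 41|z − 3| < ε provided |z − 3| < ε/41.
Take δ = min(1, ε/41). Then 0 < |z − 3| < δ gives both |z − 3| < 1 and |z − 3| < ε/41, so |(-z^3 + 6z^2 + 4z - 7) − 32| < ε.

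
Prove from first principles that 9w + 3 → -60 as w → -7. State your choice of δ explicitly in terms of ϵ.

Suppose ϵ > 0. We need δ > 0 so that 0 < |w + 7| < δ implies |(9w + 3) + 60| < ϵ.
Since (9w + 3) + 60 = 9(w + 7), we have |(9w + 3) + 60| = 9|w + 7|.
Thus it suffices that |w + 7| < ϵ/9.
Choosing δ = ϵ/9 gives |(9w + 3) + 60| = 9|w + 7| < ϵ whenever |w + 7| < δ.

δ = ϵ/9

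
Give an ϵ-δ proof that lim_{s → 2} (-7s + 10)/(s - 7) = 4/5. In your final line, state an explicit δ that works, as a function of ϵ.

δ = min(5/2, (25/78)ϵ)

Fix ϵ > 0. We want δ > 0 with 0 < |s − 2| < δ ⇒ |(-7s + 10)/(s - 7) − (4/5)| < ϵ.
Combining over a common denominator, (-7s + 10)/(s - 7) − (4/5) = [(-7s + 10)·(-5) − (-4)·(s - 7)] / [(-5)·(s - 7)] = 39(s − 2) / ((-5)(s - 7)).
So |(-7s + 10)/(s - 7) − (4/5)| = 39|s − 2| / (5·|s − 7|).
Restrict δ ≤ 5/2. Then |s − 2| < 5/2 gives |s − 7| = |(s − 2) + (-5)| ≥ 5 − 5/2 = 5/2.
Hence |(-7s + 10)/(s - 7) − (4/5)| < 39|s − 2|/(5·(5/2)) = (78/25)|s − 2|, which is < ϵ once |s − 2| < (25/78)ϵ.
Take δ = min(5/2, (25/78)ϵ). Then 0 < |s − 2| < δ forces both bounds, so |(-7s + 10)/(s - 7) − (4/5)| < ϵ.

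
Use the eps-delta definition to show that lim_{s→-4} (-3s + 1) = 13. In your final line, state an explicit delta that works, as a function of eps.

delta = eps/3

Suppose eps > 0. We need delta > 0 so that 0 < |s + 4| < delta implies |(-3s + 1) − 13| < eps.
Since (-3s + 1) − 13 = -3(s + 4), we have |(-3s + 1) − 13| = 3|s + 4|.
Thus it suffices that |s + 4| < eps/3.
Choosing delta = eps/3 gives |(-3s + 1) − 13| = 3|s + 4| < eps whenever |s + 4| < delta.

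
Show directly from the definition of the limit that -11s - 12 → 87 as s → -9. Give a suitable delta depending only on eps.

delta = eps/11

Suppose eps > 0. We need delta > 0 so that 0 < |s + 9| < delta implies |(-11s - 12) − 87| < eps.
Since (-11s - 12) − 87 = -11(s + 9), we have |(-11s - 12) − 87| = 11|s + 9|.
So 11|s + 9| < eps exactly when |s + 9| < eps/11.
Take delta = eps/11. If 0 < |s + 9| < delta then |(-11s - 12) − 87| = 11|s + 9| < 11·(eps/11) = eps.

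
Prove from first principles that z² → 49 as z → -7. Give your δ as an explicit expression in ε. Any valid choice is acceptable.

Suppose ε > 0. We seek δ > 0 with 0 < |z + 7| < δ ⇒ |z² − 49| < ε.
Factor: z² − 49 = (z + 7)(z - 7), so |z² − 49| = |z + 7|·|z - 7|.
Impose δ ≤ 1 so that |z| < 8; then |z - 7| ≤ 15.
Hence |z² − 49| ≤ 15|z + 7|, which is < ε once |z + 7| < ε/15.
Take δ = min(1, ε/15). If 0 < |z + 7| < δ then both bounds hold and |z² − 49| ≤ 15|z + 7| < 15·(ε/15) = ε.

δ = min(1, ε/15)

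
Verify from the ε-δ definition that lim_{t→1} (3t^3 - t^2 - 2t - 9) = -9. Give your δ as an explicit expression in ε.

Let ε > 0 be given. We want δ > 0 such that 0 < |t − 1| < δ implies |(3t^3 - t^2 - 2t - 9) + 9| < ε.
(3t^3 - t^2 - 2t - 9) + 9 = 3t^3 - t^2 - 2t = (t − 1)(3t^2 + 2t).
So |(3t^3 - t^2 - 2t - 9) + 9| = |t − 1|·|3t^2 + 2t|.
Require δ ≤ 2. Then |t − 1| < 2 gives |t| < 3, and by the triangle inequality |3t^2 + 2t| ≤ 3·3^2 + 2·3 = 33.
Hence |(3t^3 - t^2 - 2t - 9) + 9| ≤ 33|t − 1| < ε provided |t − 1| < ε/33.
Choosing δ = min(2, ε/33) ensures both conditions, hence |(3t^3 - t^2 - 2t - 9) + 9| < ε.

δ = min(2, ε/33)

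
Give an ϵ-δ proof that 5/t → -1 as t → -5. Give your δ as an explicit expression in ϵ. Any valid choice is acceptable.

δ = min(5/2, (5/2)ϵ)

Suppose ϵ > 0. We seek δ > 0 such that 0 < |t + 5| < δ implies |5/t + 1| < ϵ.
|5/t + 1| = 5·|-5 − t|/(5·|t|) = 5|t + 5|/(5|t|).
Require δ ≤ 5/2 so that |t| > 5 − 5/2 = 5/2, hence 5|t| > 25/2.
Then |5/t + 1| < 5|t + 5|/(25/2), which is < ϵ when |t + 5| < (5/2)ϵ.
Take δ = min(5/2, (5/2)ϵ). Then 0 < |t + 5| < δ gives both |t + 5| < 5/2 and |t + 5| < (5/2)ϵ, so |5/t + 1| < ϵ.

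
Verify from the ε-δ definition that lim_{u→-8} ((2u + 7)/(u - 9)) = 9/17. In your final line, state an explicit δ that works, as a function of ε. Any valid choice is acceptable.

Let ε > 0. We want δ > 0 with 0 < |u + 8| < δ ⇒ |(2u + 7)/(u - 9) − (9/17)| < ε.
Combining over a common denominator, (2u + 7)/(u - 9) − (9/17) = [(2u + 7)·(-17) − (-9)·(u - 9)] / [(-17)·(u - 9)] = -25(u + 8) / ((-17)(u - 9)).
So |(2u + 7)/(u - 9) − (9/17)| = 25|u + 8| / (17·|u − 9|).
Require δ ≤ 17/2, so |u − 9| ≥ |-17| − |u + 8| > 17 − 17/2 = 17/2.
Hence |(2u + 7)/(u - 9) − (9/17)| < 25|u + 8|/(17·(17/2)) = (50/289)|u + 8|, which is < ε once |u + 8| < (289/50)ε.
Take δ = min(17/2, (289/50)ε). Then 0 < |u + 8| < δ forces both bounds, so |(2u + 7)/(u - 9) − (9/17)| < ε.

δ = min(17/2, (289/50)ε)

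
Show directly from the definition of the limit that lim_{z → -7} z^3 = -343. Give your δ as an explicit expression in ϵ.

δ = min(1, ϵ/169)

Let ϵ > 0. We seek δ > 0 with 0 < |z + 7| < δ ⇒ |z^3 + 343| < ϵ.
Factor: z^3 + 343 = (z + 7)(z^2 - 7z + 49), so |z^3 + 343| = |z + 7|·|z^2 - 7z + 49|.
Restrict δ ≤ 1. Then |z + 7| < 1 gives |z| < 8, so by the triangle inequality |z^2 - 7z + 49| ≤ 8^2 + 7·8 + 49 = 169.
Hence |z^3 + 343| ≤ 169|z + 7|, which is < ϵ once |z + 7| < ϵ/169.
Take δ = min(1, ϵ/169). If 0 < |z + 7| < δ then both bounds hold and |z^3 + 343| ≤ 169|z + 7| < 169·(ϵ/169) = ϵ.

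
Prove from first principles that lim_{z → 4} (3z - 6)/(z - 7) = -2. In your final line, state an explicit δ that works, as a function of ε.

Let ε > 0 be given. We want δ > 0 with 0 < |z − 4| < δ ⇒ |(3z - 6)/(z - 7) + 2| < ε.
Combining over a common denominator, (3z - 6)/(z - 7) + 2 = [(3z - 6)·(-3) − 6·(z - 7)] / [(-3)·(z - 7)] = -15(z − 4) / ((-3)(z - 7)).
So |(3z - 6)/(z - 7) + 2| = 15|z − 4| / (3·|z − 7|).
Restrict δ ≤ 3/2. Then |z − 4| < 3/2 gives |z − 7| = |(z − 4) + (-3)| ≥ 3 − 3/2 = 3/2.
Hence |(3z - 6)/(z - 7) + 2| < 15|z − 4|/(3·(3/2)) = (10/3)|z − 4|, which is < ε once |z − 4| < (3/10)ε.
Take δ = min(3/2, (3/10)ε). Then 0 < |z − 4| < δ forces both bounds, so |(3z - 6)/(z - 7) + 2| < ε.

δ = min(3/2, (3/10)ε)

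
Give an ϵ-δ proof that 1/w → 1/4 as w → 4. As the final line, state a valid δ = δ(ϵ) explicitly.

δ = min(2, 8ϵ)

Fix ϵ > 0. We seek δ > 0 such that 0 < |w − 4| < δ implies |1/w − (1/4)| < ϵ.
|1/w − (1/4)| = |4 − w|/(4·|w|) = |w − 4|/(4|w|).
Restrict δ ≤ 2. Then |w − 4| < 2 gives |w| > 2, so 4|w| > 8.
Then |1/w − (1/4)| < |w − 4|/8, which is < ϵ when |w − 4| < 8ϵ.
Take δ = min(2, 8ϵ). Then 0 < |w − 4| < δ gives both |w − 4| < 2 and |w − 4| < 8ϵ, so |1/w − (1/4)| < ϵ.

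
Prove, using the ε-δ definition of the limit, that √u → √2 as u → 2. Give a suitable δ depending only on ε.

Suppose ε > 0. We want δ > 0 such that 0 < |u − 2| < δ implies |√u − √2| < ε.
Multiplying by the conjugate, |√u − √2| = |u − 2|/(√u + √2).
Restrict δ ≤ 2 so that |u − 2| < 2 forces u > 0, and then √u + √2 > √2.
Hence |√u − √2| < |u − 2|/√2, which is < ε once |u − 2| < √2·ε.
Take δ = min(2, √2·ε). If 0 < |u − 2| < δ then u > 0 and |√u − √2| < |u − 2|/√2 < ε.

δ = min(2, √2·ε)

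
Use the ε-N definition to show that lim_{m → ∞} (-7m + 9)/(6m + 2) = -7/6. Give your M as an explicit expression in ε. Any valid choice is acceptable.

Suppose ε > 0. For m ≥ 1, |(-7m + 9)/(6m + 2) + 7/6| = |68|/(6(6m + 2)) = 68/(6(6m + 2)).
Since 6m + 2 ≥ 6m for m ≥ 1, this is ≤ 68/(6·6m) = (17/9)/m.
So |(-7m + 9)/(6m + 2) + 7/6| < ε whenever m > (17/9)/ε.
Take M = (17/9)/ε. If m > M then |(-7m + 9)/(6m + 2) + 7/6| ≤ (17/9)/m < ε.

M = (17/9)/ε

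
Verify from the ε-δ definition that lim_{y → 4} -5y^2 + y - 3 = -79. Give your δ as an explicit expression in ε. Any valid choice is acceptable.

δ = min(1, ε/44)

Let ε > 0. We want δ > 0 such that 0 < |y − 4| < δ implies |(-5y^2 + y - 3) + 79| < ε.
(-5y^2 + y - 3) + 79 = -5y^2 + y + 76 = (y − 4)(-5y - 19).
So |(-5y^2 + y - 3) + 79| = |y − 4|·|-5y - 19|.
Assume first that |y − 4| < 1, so |y| < 5. Then |-5y - 19| ≤ 5·5 + 19 = 44.
Hence |(-5y^2 + y - 3) + 79| ≤ 44|y − 4| < ε provided |y − 4| < ε/44.
Choosing δ = min(1, ε/44) ensures both conditions, hence |(-5y^2 + y - 3) + 79| < ε.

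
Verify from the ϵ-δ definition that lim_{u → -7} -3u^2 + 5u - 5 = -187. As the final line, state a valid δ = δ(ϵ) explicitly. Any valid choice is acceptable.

Let ϵ > 0. We want δ > 0 such that 0 < |u + 7| < δ implies |(-3u^2 + 5u - 5) + 187| < ϵ.
(-3u^2 + 5u - 5) + 187 = -3u^2 + 5u + 182 = (u + 7)(-3u + 26).
So |(-3u^2 + 5u - 5) + 187| = |u + 7|·|-3u + 26|.
Assume first that |u + 7| < 2, so |u| < 9. Then |-3u + 26| ≤ 3·9 + 26 = 53.
Hence |(-3u^2 + 5u - 5) + 187| ≤ 53|u + 7| < ϵ provided |u + 7| < ϵ/53.
Take δ = min(2, ϵ/53). Then 0 < |u + 7| < δ gives both |u + 7| < 2 and |u + 7| < ϵ/53, so |(-3u^2 + 5u - 5) + 187| < ϵ.

δ = min(2, ϵ/53)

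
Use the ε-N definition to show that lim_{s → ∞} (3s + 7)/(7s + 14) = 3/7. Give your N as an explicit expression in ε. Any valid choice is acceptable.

Let ε > 0. We seek N > 0 such that s > N implies |(3s + 7)/(7s + 14) − (3/7)| < ε.
(3s + 7)/(7s + 14) − (3/7) = (7(3s + 7) − 3(7s + 14)) / (7(7s + 14)) = 7/(7(7s + 14)).
For s > 0 we have 7s + 14 > 7s, so |(3s + 7)/(7s + 14) − (3/7)| = 7/(7(7s + 14)) < 7/(7·7s) = (1/7)/s.
Thus |(3s + 7)/(7s + 14) − (3/7)| < ε whenever s > (1/7)/ε.
Take N = (1/7)/ε. If s > N then |(3s + 7)/(7s + 14) − (3/7)| < (1/7)/s < ε.

N = (1/7)/ε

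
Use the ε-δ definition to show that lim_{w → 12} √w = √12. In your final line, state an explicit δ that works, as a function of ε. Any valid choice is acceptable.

Suppose ε > 0. We want δ > 0 such that 0 < |w − 12| < δ implies |√w − √12| < ε.
Rationalise: √w − √12 = (w − 12)/(√w + √12), so |√w − √12| = |w − 12|/(√w + √12).
Restrict δ ≤ 12 so that |w − 12| < 12 forces w > 0, and then √w + √12 > √12.
Hence |√w − √12| < |w − 12|/√12, which is < ε once |w − 12| < √12·ε.
Take δ = min(12, √12·ε). If 0 < |w − 12| < δ then w > 0 and |√w − √12| < |w − 12|/√12 < ε.

δ = min(12, √12·ε)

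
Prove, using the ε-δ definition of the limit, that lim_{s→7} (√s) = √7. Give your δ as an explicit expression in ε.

Let ε > 0. We want δ > 0 such that 0 < |s − 7| < δ implies |√s − √7| < ε.
Rationalise: √s − √7 = (s − 7)/(√s + √7), so |√s − √7| = |s − 7|/(√s + √7).
Restrict δ ≤ 7 so that |s − 7| < 7 forces s > 0, and then √s + √7 > √7.
Hence |√s − √7| < |s − 7|/√7, which is < ε once |s − 7| < √7·ε.
Take δ = min(7, √7·ε). If 0 < |s − 7| < δ then s > 0 and |√s − √7| < |s − 7|/√7 < ε.

δ = min(7, √7·ε)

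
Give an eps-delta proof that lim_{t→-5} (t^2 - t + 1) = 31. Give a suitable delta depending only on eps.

delta = min(1, eps/12)

Suppose eps > 0. We want delta > 0 such that 0 < |t + 5| < delta implies |(t^2 - t + 1) − 31| < eps.
(t^2 - t + 1) − 31 = t^2 - t - 30 = (t + 5)(t - 6).
So |(t^2 - t + 1) − 31| = |t + 5|·|t - 6|.
Assume first that |t + 5| < 1, so |t| < 6. Then |t - 6| ≤ 6 + 6 = 12.
Hence |(t^2 - t + 1) − 31| ≤ 12|t + 5| < eps provided |t + 5| < eps/12.
Take delta = min(1, eps/12). Then 0 < |t + 5| < delta gives both |t + 5| < 1 and |t + 5| < eps/12, so |(t^2 - t + 1) − 31| < eps.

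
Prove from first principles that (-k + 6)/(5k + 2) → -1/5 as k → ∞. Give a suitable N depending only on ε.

N = (32/25)/ε

Let ε > 0. For k ≥ 1, |(-k + 6)/(5k + 2) + 1/5| = |32|/(5(5k + 2)) = 32/(5(5k + 2)).
Since 5k + 2 ≥ 5k for k ≥ 1, this is ≤ 32/(5·5k) = (32/25)/k.
So |(-k + 6)/(5k + 2) + 1/5| < ε whenever k > (32/25)/ε.
Take N = (32/25)/ε. If k > N then |(-k + 6)/(5k + 2) + 1/5| ≤ (32/25)/k < ε.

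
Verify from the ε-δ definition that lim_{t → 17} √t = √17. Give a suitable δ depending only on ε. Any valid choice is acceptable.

Fix ε > 0. We want δ > 0 such that 0 < |t − 17| < δ implies |√t − √17| < ε.
Rationalise: √t − √17 = (t − 17)/(√t + √17), so |√t − √17| = |t − 17|/(√t + √17).
Restrict δ ≤ 17 so that |t − 17| < 17 forces t > 0, and then √t + √17 > √17.
Hence |√t − √17| < |t − 17|/√17, which is < ε once |t − 17| < √17·ε.
Take δ = min(17, √17·ε). If 0 < |t − 17| < δ then t > 0 and |√t − √17| < |t − 17|/√17 < ε.

δ = min(17, √17·ε)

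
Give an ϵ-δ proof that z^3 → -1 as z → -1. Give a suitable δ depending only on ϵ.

δ = min(2, ϵ/13)

Let ϵ > 0 be given. We seek δ > 0 with 0 < |z + 1| < δ ⇒ |z^3 + 1| < ϵ.
Factor: z^3 + 1 = (z + 1)(z^2 - z + 1), so |z^3 + 1| = |z + 1|·|z^2 - z + 1|.
Restrict δ ≤ 2. Then |z + 1| < 2 gives |z| < 3, so by the triangle inequality |z^2 - z + 1| ≤ 3^2 + 3 + 1 = 13.
Hence |z^3 + 1| ≤ 13|z + 1|, which is < ϵ once |z + 1| < ϵ/13.
Take δ = min(2, ϵ/13). If 0 < |z + 1| < δ then both bounds hold and |z^3 + 1| ≤ 13|z + 1| < 13·(ϵ/13) = ϵ.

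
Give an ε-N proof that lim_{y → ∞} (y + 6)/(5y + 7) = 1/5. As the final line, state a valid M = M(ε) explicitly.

M = (23/25)/ε

Let ε > 0. We seek M > 0 such that y > M implies |(y + 6)/(5y + 7) − (1/5)| < ε.
(y + 6)/(5y + 7) − (1/5) = (5(y + 6) − (5y + 7)) / (5(5y + 7)) = 23/(5(5y + 7)).
For y > 0 we have 5y + 7 > 5y, so |(y + 6)/(5y + 7) − (1/5)| = 23/(5(5y + 7)) < 23/(5·5y) = (23/25)/y.
Thus |(y + 6)/(5y + 7) − (1/5)| < ε whenever y > (23/25)/ε.
Take M = (23/25)/ε. If y > M then |(y + 6)/(5y + 7) − (1/5)| < (23/25)/y < ε.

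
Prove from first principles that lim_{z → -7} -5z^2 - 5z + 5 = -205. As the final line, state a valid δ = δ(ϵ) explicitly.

δ = min(2, ϵ/75)

Fix ϵ > 0. We want δ > 0 such that 0 < |z + 7| < δ implies |(-5z^2 - 5z + 5) + 205| < ϵ.
(-5z^2 - 5z + 5) + 205 = -5z^2 - 5z + 210 = (z + 7)(-5z + 30).
So |(-5z^2 - 5z + 5) + 205| = |z + 7|·|-5z + 30|.
Require δ ≤ 2. Then |z + 7| < 2 gives |z| < 9, and by the triangle inequality |-5z + 30| ≤ 5·9 + 30 = 75.
Hence |(-5z^2 - 5z + 5) + 205| ≤ 75|z + 7| < ϵ provided |z + 7| < ϵ/75.
Take δ = min(2, ϵ/75). Then 0 < |z + 7| < δ gives both |z + 7| < 2 and |z + 7| < ϵ/75, so |(-5z^2 - 5z + 5) + 205| < ϵ.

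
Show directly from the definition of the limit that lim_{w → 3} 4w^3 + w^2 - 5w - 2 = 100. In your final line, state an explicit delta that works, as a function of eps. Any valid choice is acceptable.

delta = min(1, eps/150)

Let eps > 0 be given. We want delta > 0 such that 0 < |w − 3| < delta implies |(4w^3 + w^2 - 5w - 2) − 100| < eps.
(4w^3 + w^2 - 5w - 2) − 100 = 4w^3 + w^2 - 5w - 102 = (w − 3)(4w^2 + 13w + 34).
So |(4w^3 + w^2 - 5w - 2) − 100| = |w − 3|·|4w^2 + 13w + 34|.
Require delta ≤ 1. Then |w − 3| < 1 gives |w| < 4, and by the triangle inequality |4w^2 + 13w + 34| ≤ 4·4^2 + 13·4 + 34 = 150.
Hence |(4w^3 + w^2 - 5w - 2) − 100| ≤ 150|w − 3| < eps provided |w − 3| < eps/150.
Take delta = min(1, eps/150). Then 0 < |w − 3| < delta gives both |w − 3| < 1 and |w − 3| < eps/150, so |(4w^3 + w^2 - 5w - 2) − 100| < eps.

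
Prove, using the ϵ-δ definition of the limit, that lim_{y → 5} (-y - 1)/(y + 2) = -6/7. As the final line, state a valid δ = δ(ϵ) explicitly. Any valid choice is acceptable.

δ = min(7/2, (49/2)ϵ)

Suppose ϵ > 0. We want δ > 0 with 0 < |y − 5| < δ ⇒ |(-y - 1)/(y + 2) + 6/7| < ϵ.
Combining over a common denominator, (-y - 1)/(y + 2) + 6/7 = [(-y - 1)·7 − (-6)·(y + 2)] / [7·(y + 2)] = -1(y − 5) / (7(y + 2)).
So |(-y - 1)/(y + 2) + 6/7| = |y − 5| / (7·|y + 2|).
Restrict δ ≤ 7/2. Then |y − 5| < 7/2 gives |y + 2| = |(y − 5) + 7| ≥ 7 − 7/2 = 7/2.
Hence |(-y - 1)/(y + 2) + 6/7| < |y − 5|/(7·(7/2)) = (2/49)|y − 5|, which is < ϵ once |y − 5| < (49/2)ϵ.
Take δ = min(7/2, (49/2)ϵ). Then 0 < |y − 5| < δ forces both bounds, so |(-y - 1)/(y + 2) + 6/7| < ϵ.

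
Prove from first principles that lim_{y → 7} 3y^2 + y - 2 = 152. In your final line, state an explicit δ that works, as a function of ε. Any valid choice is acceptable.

Fix ε > 0. We want δ > 0 such that 0 < |y − 7| < δ implies |(3y^2 + y - 2) − 152| < ε.
(3y^2 + y - 2) − 152 = 3y^2 + y - 154 = (y − 7)(3y + 22).
So |(3y^2 + y - 2) − 152| = |y − 7|·|3y + 22|.
Require δ ≤ 1. Then |y − 7| < 1 gives |y| < 8, and by the triangle inequality |3y + 22| ≤ 3·8 + 22 = 46.
Hence |(3y^2 + y - 2) − 152| ≤ 46|y − 7| < ε provided |y − 7| < ε/46.
Take δ = min(1, ε/46). Then 0 < |y − 7| < δ gives both |y − 7| < 1 and |y − 7| < ε/46, so |(3y^2 + y - 2) − 152| < ε.

δ = min(1, ε/46)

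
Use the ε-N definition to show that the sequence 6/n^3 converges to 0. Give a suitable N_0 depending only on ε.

N_0 = (6/ε)^{1/3}

Fix ε > 0. For n ≥ 1, |6/n^3 − 0| = 6/n^3.
6/n^3 < ε ⇔ n^3 > 6/ε ⇔ n > (6/ε)^{1/3}.
Take N_0 = (6/ε)^{1/3}. Then n > N_0 implies 6/n^3 < ε.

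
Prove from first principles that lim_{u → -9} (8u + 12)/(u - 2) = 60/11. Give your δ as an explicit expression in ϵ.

Let ϵ > 0 be given. We want δ > 0 with 0 < |u + 9| < δ ⇒ |(8u + 12)/(u - 2) − (60/11)| < ϵ.
Combining over a common denominator, (8u + 12)/(u - 2) − (60/11) = [(8u + 12)·(-11) − (-60)·(u - 2)] / [(-11)·(u - 2)] = -28(u + 9) / ((-11)(u - 2)).
So |(8u + 12)/(u - 2) − (60/11)| = 28|u + 9| / (11·|u − 2|).
Restrict δ ≤ 11/2. Then |u + 9| < 11/2 gives |u − 2| = |(u + 9) + (-11)| ≥ 11 − 11/2 = 11/2.
Hence |(8u + 12)/(u - 2) − (60/11)| < 28|u + 9|/(11·(11/2)) = (56/121)|u + 9|, which is < ϵ once |u + 9| < (121/56)ϵ.
Take δ = min(11/2, (121/56)ϵ). Then 0 < |u + 9| < δ forces both bounds, so |(8u + 12)/(u - 2) − (60/11)| < ϵ.

δ = min(11/2, (121/56)ϵ)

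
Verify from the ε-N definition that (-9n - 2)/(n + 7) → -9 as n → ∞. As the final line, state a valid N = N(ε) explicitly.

Let ε > 0. For n ≥ 1, |(-9n - 2)/(n + 7) + 9| = |61|/((n + 7)) = 61/((n + 7)).
Since n + 7 ≥ n for n ≥ 1, this is ≤ 61/(n) = 61/n.
So |(-9n - 2)/(n + 7) + 9| < ε whenever n > 61/ε.
Take N = 61/ε. If n > N then |(-9n - 2)/(n + 7) + 9| ≤ 61/n < ε.

N = 61/ε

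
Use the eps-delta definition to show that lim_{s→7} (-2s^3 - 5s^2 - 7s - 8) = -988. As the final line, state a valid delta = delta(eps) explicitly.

Fix eps > 0. We want delta > 0 such that 0 < |s − 7| < delta implies |(-2s^3 - 5s^2 - 7s - 8) + 988| < eps.
(-2s^3 - 5s^2 - 7s - 8) + 988 = -2s^3 - 5s^2 - 7s + 980 = (s − 7)(-2s^2 - 19s - 140).
So |(-2s^3 - 5s^2 - 7s - 8) + 988| = |s − 7|·|-2s^2 - 19s - 140|.
Require delta ≤ 2. Then |s − 7| < 2 gives |s| < 9, and by the triangle inequality |-2s^2 - 19s - 140| ≤ 2·9^2 + 19·9 + 140 = 473.
Hence |(-2s^3 - 5s^2 - 7s - 8) + 988| ≤ 473|s − 7| < eps provided |s − 7| < eps/473.
Choosing delta = min(2, eps/473) ensures both conditions, hence |(-2s^3 - 5s^2 - 7s - 8) + 988| < eps.

delta = min(2, eps/473)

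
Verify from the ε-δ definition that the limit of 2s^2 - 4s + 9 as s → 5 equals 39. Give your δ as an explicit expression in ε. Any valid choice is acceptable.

Suppose ε > 0. We want δ > 0 such that 0 < |s − 5| < δ implies |(2s^2 - 4s + 9) − 39| < ε.
(2s^2 - 4s + 9) − 39 = 2s^2 - 4s - 30 = (s − 5)(2s + 6).
So |(2s^2 - 4s + 9) − 39| = |s − 5|·|2s + 6|.
Assume first that |s − 5| < 2, so |s| < 7. Then |2s + 6| ≤ 2·7 + 6 = 20.
Hence |(2s^2 - 4s + 9) − 39| ≤ 20|s − 5| < ε provided |s − 5| < ε/20.
Take δ = min(2, ε/20). Then 0 < |s − 5| < δ gives both |s − 5| < 2 and |s − 5| < ε/20, so |(2s^2 - 4s + 9) − 39| < ε.

δ = min(2, ε/20)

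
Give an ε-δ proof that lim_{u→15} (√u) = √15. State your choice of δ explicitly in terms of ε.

Suppose ε > 0. We want δ > 0 such that 0 < |u − 15| < δ implies |√u − √15| < ε.
Multiplying by the conjugate, |√u − √15| = |u − 15|/(√u + √15).
Restrict δ ≤ 15 so that |u − 15| < 15 forces u > 0, and then √u + √15 > √15.
Hence |√u − √15| < |u − 15|/√15, which is < ε once |u − 15| < √15·ε.
Take δ = min(15, √15·ε). If 0 < |u − 15| < δ then u > 0 and |√u − √15| < |u − 15|/√15 < ε.

δ = min(15, √15·ε)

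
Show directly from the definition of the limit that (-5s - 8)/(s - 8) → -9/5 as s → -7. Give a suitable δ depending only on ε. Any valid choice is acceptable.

δ = min(15/2, (75/32)ε)

Let ε > 0. We want δ > 0 with 0 < |s + 7| < δ ⇒ |(-5s - 8)/(s - 8) + 9/5| < ε.
Combining over a common denominator, (-5s - 8)/(s - 8) + 9/5 = [(-5s - 8)·(-15) − 27·(s - 8)] / [(-15)·(s - 8)] = 48(s + 7) / ((-15)(s - 8)).
So |(-5s - 8)/(s - 8) + 9/5| = 48|s + 7| / (15·|s − 8|).
Restrict δ ≤ 15/2. Then |s + 7| < 15/2 gives |s − 8| = |(s + 7) + (-15)| ≥ 15 − 15/2 = 15/2.
Hence |(-5s - 8)/(s - 8) + 9/5| < 48|s + 7|/(15·(15/2)) = (32/75)|s + 7|, which is < ε once |s + 7| < (75/32)ε.
Take δ = min(15/2, (75/32)ε). Then 0 < |s + 7| < δ forces both bounds, so |(-5s - 8)/(s - 8) + 9/5| < ε.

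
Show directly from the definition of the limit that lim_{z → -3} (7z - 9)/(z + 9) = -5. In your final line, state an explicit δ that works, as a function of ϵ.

δ = min(3, (1/4)ϵ)

Let ϵ > 0 be given. We want δ > 0 with 0 < |z + 3| < δ ⇒ |(7z - 9)/(z + 9) + 5| < ϵ.
Combining over a common denominator, (7z - 9)/(z + 9) + 5 = [(7z - 9)·6 − (-30)·(z + 9)] / [6·(z + 9)] = 72(z + 3) / (6(z + 9)).
So |(7z - 9)/(z + 9) + 5| = 72|z + 3| / (6·|z + 9|).
Require δ ≤ 3, so |z + 9| ≥ |6| − |z + 3| > 6 − 3 = 3.
Hence |(7z - 9)/(z + 9) + 5| < 72|z + 3|/(6·3) = 4|z + 3|, which is < ϵ once |z + 3| < (1/4)ϵ.
Take δ = min(3, (1/4)ϵ). Then 0 < |z + 3| < δ forces both bounds, so |(7z - 9)/(z + 9) + 5| < ϵ.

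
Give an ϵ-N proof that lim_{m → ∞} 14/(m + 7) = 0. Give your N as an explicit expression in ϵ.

Let ϵ > 0 be given. For m ≥ 1, |14/(m + 7) − 0| = 14/(m + 7) ≤ 14/m.
We need 14/m < ϵ, i.e. m > 14/ϵ.
Take N = 14/ϵ. If m > N then |14/(m + 7)| ≤ 14/m < ϵ.

N = 14/ϵ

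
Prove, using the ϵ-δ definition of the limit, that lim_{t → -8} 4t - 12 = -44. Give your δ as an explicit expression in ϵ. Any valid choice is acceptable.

Fix ϵ > 0. We need δ > 0 so that 0 < |t + 8| < δ implies |(4t - 12) + 44| < ϵ.
Since (4t - 12) + 44 = 4(t + 8), we have |(4t - 12) + 44| = 4|t + 8|.
So 4|t + 8| < ϵ exactly when |t + 8| < ϵ/4.
Take δ = ϵ/4. If 0 < |t + 8| < δ then |(4t - 12) + 44| = 4|t + 8| < 4·(ϵ/4) = ϵ.

δ = ϵ/4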